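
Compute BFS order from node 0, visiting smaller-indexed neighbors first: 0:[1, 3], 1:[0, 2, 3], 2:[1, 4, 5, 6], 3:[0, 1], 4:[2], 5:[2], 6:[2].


BFS queue: start with [0]
Visit order: [0, 1, 3, 2, 4, 5, 6]


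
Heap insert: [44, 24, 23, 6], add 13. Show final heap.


Append 13: [44, 24, 23, 6, 13]
Bubble up: no swaps needed
Result: [44, 24, 23, 6, 13]


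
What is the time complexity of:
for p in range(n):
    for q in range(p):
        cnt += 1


Per nesting level: O(n) * O(n) [triangular over p] = O(n^2)
Complexity: O(n^2)


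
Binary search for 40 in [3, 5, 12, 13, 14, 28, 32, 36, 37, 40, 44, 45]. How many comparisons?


Search for 40:
[0,11] mid=5 arr[5]=28
[6,11] mid=8 arr[8]=37
[9,11] mid=10 arr[10]=44
[9,9] mid=9 arr[9]=40
Total: 4 comparisons


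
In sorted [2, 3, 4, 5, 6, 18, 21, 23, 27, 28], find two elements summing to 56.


Two pointers: lo=0, hi=9
No pair sums to 56


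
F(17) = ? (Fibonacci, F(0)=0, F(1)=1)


F(n)=F(n-1)+F(n-2)
...F(15)=610, F(16)=987, F(17)=1597


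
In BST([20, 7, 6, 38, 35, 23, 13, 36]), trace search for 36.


BST root = 20
Search for 36: compare at each node
Path: [20, 38, 35, 36]


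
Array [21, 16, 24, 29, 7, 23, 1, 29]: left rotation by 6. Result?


Left rotate by 6: [1, 29, 21, 16, 24, 29, 7, 23]


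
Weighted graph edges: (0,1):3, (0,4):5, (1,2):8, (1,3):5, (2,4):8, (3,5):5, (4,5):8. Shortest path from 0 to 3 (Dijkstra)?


Dijkstra from 0:
Distances: {0: 0, 1: 3, 2: 11, 3: 8, 4: 5, 5: 13}
Shortest distance to 3 = 8, path = [0, 1, 3]


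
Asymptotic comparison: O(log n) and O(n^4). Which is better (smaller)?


logarithmic grows slower than quartic
O(log n) is asymptotically smaller; O(n^4) grows faster


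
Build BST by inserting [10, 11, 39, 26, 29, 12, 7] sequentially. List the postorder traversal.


Root = 10; build tree by BST insertion.
Postorder traversal: [7, 12, 29, 26, 39, 11, 10]


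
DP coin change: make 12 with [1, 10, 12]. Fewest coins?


dp[0]=0; dp[i]=1+min(dp[i-c] for c in coins)
...dp[7]=7, dp[8]=8, dp[9]=9, dp[10]=1, dp[11]=2, dp[12]=1
Minimum coins for 12 = 1


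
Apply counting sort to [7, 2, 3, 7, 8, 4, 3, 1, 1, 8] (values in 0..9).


Count array: [0, 2, 1, 2, 1, 0, 0, 2, 2, 0]
Reconstruct: [1, 1, 2, 3, 3, 4, 7, 7, 8, 8]


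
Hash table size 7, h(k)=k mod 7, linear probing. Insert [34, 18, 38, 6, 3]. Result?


Insertions: 34->slot 6; 18->slot 4; 38->slot 3; 6->slot 0; 3->slot 5
Table: [6, None, None, 38, 18, 3, 34]


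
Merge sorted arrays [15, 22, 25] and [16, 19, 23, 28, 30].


Compare heads, take smaller each step.
Merged: [15, 16, 19, 22, 23, 25, 28, 30]


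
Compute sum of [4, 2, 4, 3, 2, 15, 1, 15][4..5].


Prefix sums: [0, 4, 6, 10, 13, 15, 30, 31, 46]
Sum[4..5] = prefix[6] - prefix[4] = 30 - 13 = 17


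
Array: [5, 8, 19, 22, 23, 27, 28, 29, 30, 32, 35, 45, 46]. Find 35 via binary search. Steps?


Search for 35:
[0,12] mid=6 arr[6]=28
[7,12] mid=9 arr[9]=32
[10,12] mid=11 arr[11]=45
[10,10] mid=10 arr[10]=35
Total: 4 comparisons


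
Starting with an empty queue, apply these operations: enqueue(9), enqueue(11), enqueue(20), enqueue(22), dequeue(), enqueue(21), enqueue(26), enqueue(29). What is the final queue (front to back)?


enqueue(9) -> [9]
enqueue(11) -> [9, 11]
enqueue(20) -> [9, 11, 20]
enqueue(22) -> [9, 11, 20, 22]
dequeue() returns 9 -> [11, 20, 22]
enqueue(21) -> [11, 20, 22, 21]
enqueue(26) -> [11, 20, 22, 21, 26]
enqueue(29) -> [11, 20, 22, 21, 26, 29]
Final queue (front to back): [11, 20, 22, 21, 26, 29]


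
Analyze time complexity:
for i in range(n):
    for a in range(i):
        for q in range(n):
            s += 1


Per nesting level: O(n) * O(n) [triangular over i] * O(n) = O(n^3)
Complexity: O(n^3)


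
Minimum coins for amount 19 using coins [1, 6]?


dp[0]=0; dp[i]=1+min(dp[i-c] for c in coins)
...dp[14]=4, dp[15]=5, dp[16]=6, dp[17]=7, dp[18]=3, dp[19]=4
Minimum coins for 19 = 4


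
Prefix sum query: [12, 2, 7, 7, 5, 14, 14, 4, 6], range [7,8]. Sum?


Prefix sums: [0, 12, 14, 21, 28, 33, 47, 61, 65, 71]
Sum[7..8] = prefix[9] - prefix[7] = 71 - 61 = 10


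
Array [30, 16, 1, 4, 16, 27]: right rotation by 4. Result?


Right rotate by 4: [1, 4, 16, 27, 30, 16]


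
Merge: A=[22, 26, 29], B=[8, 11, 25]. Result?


Compare heads, take smaller each step.
Merged: [8, 11, 22, 25, 26, 29]


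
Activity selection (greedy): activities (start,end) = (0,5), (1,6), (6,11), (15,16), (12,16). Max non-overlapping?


Greedy: pick earliest-ending, then skip overlaps.
Selected (3 activities): [(0, 5), (6, 11), (15, 16)]


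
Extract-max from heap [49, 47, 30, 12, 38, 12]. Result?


Max = 49
Replace root with last, heapify down
Resulting heap: [47, 38, 30, 12, 12]


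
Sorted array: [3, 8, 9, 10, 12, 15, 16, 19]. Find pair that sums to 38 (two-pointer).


Two pointers: lo=0, hi=7
No pair sums to 38


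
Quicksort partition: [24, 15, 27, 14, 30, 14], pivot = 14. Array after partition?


Elements <= 14 go left of pivot.
Result: [14, 14, 27, 24, 30, 15], pivot at index 1


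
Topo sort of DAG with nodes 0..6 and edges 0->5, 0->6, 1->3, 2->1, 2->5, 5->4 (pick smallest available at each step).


Kahn's algorithm, process smallest node first
Order: [0, 2, 1, 3, 5, 4, 6]


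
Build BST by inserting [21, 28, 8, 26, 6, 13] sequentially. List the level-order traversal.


Root = 21; build tree by BST insertion.
Level-Order traversal: [21, 8, 28, 6, 13, 26]


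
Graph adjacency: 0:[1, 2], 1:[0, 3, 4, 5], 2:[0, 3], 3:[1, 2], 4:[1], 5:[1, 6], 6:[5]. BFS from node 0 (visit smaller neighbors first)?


BFS queue: start with [0]
Visit order: [0, 1, 2, 3, 4, 5, 6]


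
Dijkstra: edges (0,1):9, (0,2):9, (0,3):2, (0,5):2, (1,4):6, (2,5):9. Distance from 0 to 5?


Dijkstra from 0:
Distances: {0: 0, 1: 9, 2: 9, 3: 2, 4: 15, 5: 2}
Shortest distance to 5 = 2, path = [0, 5]


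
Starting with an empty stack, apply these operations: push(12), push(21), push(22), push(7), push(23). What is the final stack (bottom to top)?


push(12) -> [12]
push(21) -> [12, 21]
push(22) -> [12, 21, 22]
push(7) -> [12, 21, 22, 7]
push(23) -> [12, 21, 22, 7, 23]
Final stack (bottom to top): [12, 21, 22, 7, 23]


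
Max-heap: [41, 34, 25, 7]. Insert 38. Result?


Append 38: [41, 34, 25, 7, 38]
Bubble up: swap idx 4(38) with idx 1(34)
Result: [41, 38, 25, 7, 34]


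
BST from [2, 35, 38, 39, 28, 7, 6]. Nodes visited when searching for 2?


BST root = 2
Search for 2: compare at each node
Path: [2]


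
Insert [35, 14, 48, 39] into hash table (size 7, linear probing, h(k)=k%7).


Insertions: 35->slot 0; 14->slot 1; 48->slot 6; 39->slot 4
Table: [35, 14, None, None, 39, None, 48]


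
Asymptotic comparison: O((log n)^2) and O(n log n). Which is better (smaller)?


polylogarithmic grows slower than linearithmic
O((log n)^2) is asymptotically smaller; O(n log n) grows faster


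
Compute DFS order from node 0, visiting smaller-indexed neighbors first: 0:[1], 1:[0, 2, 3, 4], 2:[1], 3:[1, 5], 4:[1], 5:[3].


DFS stack-based: start with [0]
Visit order: [0, 1, 2, 3, 5, 4]


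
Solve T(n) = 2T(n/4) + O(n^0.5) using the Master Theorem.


a=2, b=4, c=0.5. log_4(2)=0.5 = c=0.5. Case 2: O(n^c log n) = O(sqrt(n) log n)
Complexity: O(sqrt(n) log n)


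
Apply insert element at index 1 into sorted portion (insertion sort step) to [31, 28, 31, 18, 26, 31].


After one pass: [28, 31, 31, 18, 26, 31]


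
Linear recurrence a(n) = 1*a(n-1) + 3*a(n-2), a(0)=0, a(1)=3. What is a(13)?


Build bottom-up:
...a(11)=8049, a(12)=18480, a(13)=1*18480+3*8049=42627


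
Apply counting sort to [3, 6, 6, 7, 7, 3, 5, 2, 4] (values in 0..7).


Count array: [0, 0, 1, 2, 1, 1, 2, 2]
Reconstruct: [2, 3, 3, 4, 5, 6, 6, 7, 7]


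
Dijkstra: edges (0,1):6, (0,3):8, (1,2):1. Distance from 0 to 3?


Dijkstra from 0:
Distances: {0: 0, 1: 6, 2: 7, 3: 8}
Shortest distance to 3 = 8, path = [0, 3]


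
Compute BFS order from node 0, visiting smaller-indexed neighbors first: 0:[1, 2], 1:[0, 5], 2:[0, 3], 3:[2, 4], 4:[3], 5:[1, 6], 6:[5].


BFS queue: start with [0]
Visit order: [0, 1, 2, 5, 3, 6, 4]


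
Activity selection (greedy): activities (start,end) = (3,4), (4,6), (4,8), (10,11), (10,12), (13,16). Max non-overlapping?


Greedy: pick earliest-ending, then skip overlaps.
Selected (4 activities): [(3, 4), (4, 6), (10, 11), (13, 16)]


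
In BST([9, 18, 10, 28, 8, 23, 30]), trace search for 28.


BST root = 9
Search for 28: compare at each node
Path: [9, 18, 28]


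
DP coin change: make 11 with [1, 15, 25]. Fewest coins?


dp[0]=0; dp[i]=1+min(dp[i-c] for c in coins)
...dp[6]=6, dp[7]=7, dp[8]=8, dp[9]=9, dp[10]=10, dp[11]=11
Minimum coins for 11 = 11


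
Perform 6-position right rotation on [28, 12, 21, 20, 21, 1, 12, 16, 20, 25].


Right rotate by 6: [21, 1, 12, 16, 20, 25, 28, 12, 21, 20]


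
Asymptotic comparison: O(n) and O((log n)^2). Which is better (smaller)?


polylogarithmic grows slower than linear
O((log n)^2) is asymptotically smaller; O(n) grows faster


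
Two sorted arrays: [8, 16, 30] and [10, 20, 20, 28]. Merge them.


Compare heads, take smaller each step.
Merged: [8, 10, 16, 20, 20, 28, 30]


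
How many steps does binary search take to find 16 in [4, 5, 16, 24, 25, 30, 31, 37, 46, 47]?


Search for 16:
[0,9] mid=4 arr[4]=25
[0,3] mid=1 arr[1]=5
[2,3] mid=2 arr[2]=16
Total: 3 comparisons


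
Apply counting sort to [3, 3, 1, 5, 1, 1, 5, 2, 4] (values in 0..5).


Count array: [0, 3, 1, 2, 1, 2]
Reconstruct: [1, 1, 1, 2, 3, 3, 4, 5, 5]


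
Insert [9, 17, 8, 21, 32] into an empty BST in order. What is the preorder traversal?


Root = 9; build tree by BST insertion.
Preorder traversal: [9, 8, 17, 21, 32]


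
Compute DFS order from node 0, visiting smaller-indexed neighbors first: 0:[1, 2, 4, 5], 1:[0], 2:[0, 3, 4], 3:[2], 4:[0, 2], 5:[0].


DFS stack-based: start with [0]
Visit order: [0, 1, 2, 3, 4, 5]


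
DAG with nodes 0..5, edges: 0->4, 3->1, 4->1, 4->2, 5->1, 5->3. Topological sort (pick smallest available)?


Kahn's algorithm, process smallest node first
Order: [0, 4, 2, 5, 3, 1]


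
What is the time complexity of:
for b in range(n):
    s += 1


Per nesting level: O(n) = O(n)
Complexity: O(n)


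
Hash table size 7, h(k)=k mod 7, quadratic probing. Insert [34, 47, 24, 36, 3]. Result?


Insertions: 34->slot 6; 47->slot 5; 24->slot 3; 36->slot 1; 3->slot 4
Table: [None, 36, None, 24, 3, 47, 34]


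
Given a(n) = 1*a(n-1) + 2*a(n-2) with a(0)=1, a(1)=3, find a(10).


Build bottom-up:
...a(8)=341, a(9)=683, a(10)=1*683+2*341=1365


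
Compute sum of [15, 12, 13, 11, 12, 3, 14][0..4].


Prefix sums: [0, 15, 27, 40, 51, 63, 66, 80]
Sum[0..4] = prefix[5] - prefix[0] = 63 - 0 = 63


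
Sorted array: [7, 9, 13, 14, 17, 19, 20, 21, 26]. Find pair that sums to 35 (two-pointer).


Two pointers: lo=0, hi=8
Found pair: (9, 26) summing to 35


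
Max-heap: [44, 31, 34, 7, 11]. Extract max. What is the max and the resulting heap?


Max = 44
Replace root with last, heapify down
Resulting heap: [34, 31, 11, 7]


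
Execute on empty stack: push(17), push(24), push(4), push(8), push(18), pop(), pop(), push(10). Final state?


push(17) -> [17]
push(24) -> [17, 24]
push(4) -> [17, 24, 4]
push(8) -> [17, 24, 4, 8]
push(18) -> [17, 24, 4, 8, 18]
pop() returns 18 -> [17, 24, 4, 8]
pop() returns 8 -> [17, 24, 4]
push(10) -> [17, 24, 4, 10]
Final stack (bottom to top): [17, 24, 4, 10]


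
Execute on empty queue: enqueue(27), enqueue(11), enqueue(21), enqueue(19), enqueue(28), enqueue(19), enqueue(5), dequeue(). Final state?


enqueue(27) -> [27]
enqueue(11) -> [27, 11]
enqueue(21) -> [27, 11, 21]
enqueue(19) -> [27, 11, 21, 19]
enqueue(28) -> [27, 11, 21, 19, 28]
enqueue(19) -> [27, 11, 21, 19, 28, 19]
enqueue(5) -> [27, 11, 21, 19, 28, 19, 5]
dequeue() returns 27 -> [11, 21, 19, 28, 19, 5]
Final queue (front to back): [11, 21, 19, 28, 19, 5]


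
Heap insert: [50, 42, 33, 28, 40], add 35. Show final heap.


Append 35: [50, 42, 33, 28, 40, 35]
Bubble up: swap idx 5(35) with idx 2(33)
Result: [50, 42, 35, 28, 40, 33]


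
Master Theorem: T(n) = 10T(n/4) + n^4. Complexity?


a=10, b=4, c=4. log_4(10)=1.661 < c=4. Case 3: O(n^c) = O(n^4)
Complexity: O(n^4)


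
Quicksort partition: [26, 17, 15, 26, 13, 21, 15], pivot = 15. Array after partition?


Elements <= 15 go left of pivot.
Result: [15, 13, 15, 26, 17, 21, 26], pivot at index 2


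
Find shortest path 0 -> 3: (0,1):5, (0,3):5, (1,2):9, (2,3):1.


Dijkstra from 0:
Distances: {0: 0, 1: 5, 2: 6, 3: 5}
Shortest distance to 3 = 5, path = [0, 3]


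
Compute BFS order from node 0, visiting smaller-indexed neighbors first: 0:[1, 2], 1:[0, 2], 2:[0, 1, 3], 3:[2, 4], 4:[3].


BFS queue: start with [0]
Visit order: [0, 1, 2, 3, 4]


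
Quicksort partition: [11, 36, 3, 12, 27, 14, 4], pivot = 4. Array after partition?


Elements <= 4 go left of pivot.
Result: [3, 4, 11, 12, 27, 14, 36], pivot at index 1


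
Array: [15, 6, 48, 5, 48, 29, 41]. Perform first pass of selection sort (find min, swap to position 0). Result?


After one pass: [5, 6, 48, 15, 48, 29, 41]


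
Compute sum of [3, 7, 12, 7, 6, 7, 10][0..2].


Prefix sums: [0, 3, 10, 22, 29, 35, 42, 52]
Sum[0..2] = prefix[3] - prefix[0] = 22 - 0 = 22


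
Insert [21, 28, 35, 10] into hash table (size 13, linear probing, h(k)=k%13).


Insertions: 21->slot 8; 28->slot 2; 35->slot 9; 10->slot 10
Table: [None, None, 28, None, None, None, None, None, 21, 35, 10, None, None]


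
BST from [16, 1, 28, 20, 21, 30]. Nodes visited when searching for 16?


BST root = 16
Search for 16: compare at each node
Path: [16]


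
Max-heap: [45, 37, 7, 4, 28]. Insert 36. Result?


Append 36: [45, 37, 7, 4, 28, 36]
Bubble up: swap idx 5(36) with idx 2(7)
Result: [45, 37, 36, 4, 28, 7]


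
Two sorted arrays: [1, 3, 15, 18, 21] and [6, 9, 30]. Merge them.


Compare heads, take smaller each step.
Merged: [1, 3, 6, 9, 15, 18, 21, 30]


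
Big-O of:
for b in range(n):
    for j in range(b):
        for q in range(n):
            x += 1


Per nesting level: O(n) * O(n) [triangular over b] * O(n) = O(n^3)
Complexity: O(n^3)


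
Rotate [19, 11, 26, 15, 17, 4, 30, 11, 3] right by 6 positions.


Right rotate by 6: [15, 17, 4, 30, 11, 3, 19, 11, 26]


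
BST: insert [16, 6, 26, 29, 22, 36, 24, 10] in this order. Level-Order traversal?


Root = 16; build tree by BST insertion.
Level-Order traversal: [16, 6, 26, 10, 22, 29, 24, 36]


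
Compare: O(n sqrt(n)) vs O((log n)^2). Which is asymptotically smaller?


polylogarithmic grows slower than n^1.5
O((log n)^2) is asymptotically smaller; O(n sqrt(n)) grows faster


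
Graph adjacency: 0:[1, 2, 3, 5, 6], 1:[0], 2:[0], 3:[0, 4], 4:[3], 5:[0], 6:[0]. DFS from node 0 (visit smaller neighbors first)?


DFS stack-based: start with [0]
Visit order: [0, 1, 2, 3, 4, 5, 6]


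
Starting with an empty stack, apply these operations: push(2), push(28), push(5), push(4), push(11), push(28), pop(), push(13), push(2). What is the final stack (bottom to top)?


push(2) -> [2]
push(28) -> [2, 28]
push(5) -> [2, 28, 5]
push(4) -> [2, 28, 5, 4]
push(11) -> [2, 28, 5, 4, 11]
push(28) -> [2, 28, 5, 4, 11, 28]
pop() returns 28 -> [2, 28, 5, 4, 11]
push(13) -> [2, 28, 5, 4, 11, 13]
push(2) -> [2, 28, 5, 4, 11, 13, 2]
Final stack (bottom to top): [2, 28, 5, 4, 11, 13, 2]


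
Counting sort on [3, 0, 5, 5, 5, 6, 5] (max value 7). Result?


Count array: [1, 0, 0, 1, 0, 4, 1, 0]
Reconstruct: [0, 3, 5, 5, 5, 5, 6]


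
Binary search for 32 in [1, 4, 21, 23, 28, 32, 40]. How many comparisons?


Search for 32:
[0,6] mid=3 arr[3]=23
[4,6] mid=5 arr[5]=32
Total: 2 comparisons


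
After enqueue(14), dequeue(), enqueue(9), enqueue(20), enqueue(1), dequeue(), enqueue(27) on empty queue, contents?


enqueue(14) -> [14]
dequeue() returns 14 -> []
enqueue(9) -> [9]
enqueue(20) -> [9, 20]
enqueue(1) -> [9, 20, 1]
dequeue() returns 9 -> [20, 1]
enqueue(27) -> [20, 1, 27]
Final queue (front to back): [20, 1, 27]


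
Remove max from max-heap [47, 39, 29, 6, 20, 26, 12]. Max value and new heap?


Max = 47
Replace root with last, heapify down
Resulting heap: [39, 20, 29, 6, 12, 26]


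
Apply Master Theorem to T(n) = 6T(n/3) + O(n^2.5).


a=6, b=3, c=2.5. log_3(6)=1.631 < c=2.5. Case 3: O(n^c) = O(n^2.500)
Complexity: O(n^2.500)


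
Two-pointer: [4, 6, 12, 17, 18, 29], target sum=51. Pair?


Two pointers: lo=0, hi=5
No pair sums to 51


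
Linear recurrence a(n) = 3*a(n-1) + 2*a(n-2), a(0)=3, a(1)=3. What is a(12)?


Build bottom-up:
...a(10)=373119, a(11)=1328883, a(12)=3*1328883+2*373119=4732887


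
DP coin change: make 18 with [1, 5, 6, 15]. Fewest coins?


dp[0]=0; dp[i]=1+min(dp[i-c] for c in coins)
...dp[13]=3, dp[14]=4, dp[15]=1, dp[16]=2, dp[17]=3, dp[18]=3
Minimum coins for 18 = 3


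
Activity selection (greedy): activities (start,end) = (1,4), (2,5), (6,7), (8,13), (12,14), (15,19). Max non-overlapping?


Greedy: pick earliest-ending, then skip overlaps.
Selected (4 activities): [(1, 4), (6, 7), (8, 13), (15, 19)]


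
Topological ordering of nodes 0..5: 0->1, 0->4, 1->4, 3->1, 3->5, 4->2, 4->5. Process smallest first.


Kahn's algorithm, process smallest node first
Order: [0, 3, 1, 4, 2, 5]


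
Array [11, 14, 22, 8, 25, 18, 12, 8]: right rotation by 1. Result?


Right rotate by 1: [8, 11, 14, 22, 8, 25, 18, 12]


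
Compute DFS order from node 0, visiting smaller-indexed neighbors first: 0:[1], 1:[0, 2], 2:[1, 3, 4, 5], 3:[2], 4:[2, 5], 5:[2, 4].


DFS stack-based: start with [0]
Visit order: [0, 1, 2, 3, 4, 5]


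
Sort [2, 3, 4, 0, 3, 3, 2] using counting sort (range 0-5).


Count array: [1, 0, 2, 3, 1, 0]
Reconstruct: [0, 2, 2, 3, 3, 3, 4]


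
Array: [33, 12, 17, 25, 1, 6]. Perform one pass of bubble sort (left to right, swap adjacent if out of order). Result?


After one pass: [12, 17, 25, 1, 6, 33]


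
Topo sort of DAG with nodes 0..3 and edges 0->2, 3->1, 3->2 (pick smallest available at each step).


Kahn's algorithm, process smallest node first
Order: [0, 3, 1, 2]


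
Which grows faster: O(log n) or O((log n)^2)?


logarithmic grows slower than polylogarithmic
O(log n) is asymptotically smaller; O((log n)^2) grows faster


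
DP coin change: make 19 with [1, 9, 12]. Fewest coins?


dp[0]=0; dp[i]=1+min(dp[i-c] for c in coins)
...dp[14]=3, dp[15]=4, dp[16]=5, dp[17]=6, dp[18]=2, dp[19]=3
Minimum coins for 19 = 3


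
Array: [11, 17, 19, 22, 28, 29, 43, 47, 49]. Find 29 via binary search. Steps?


Search for 29:
[0,8] mid=4 arr[4]=28
[5,8] mid=6 arr[6]=43
[5,5] mid=5 arr[5]=29
Total: 3 comparisons


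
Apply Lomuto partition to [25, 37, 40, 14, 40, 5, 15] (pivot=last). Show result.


Elements <= 15 go left of pivot.
Result: [14, 5, 15, 25, 40, 37, 40], pivot at index 2


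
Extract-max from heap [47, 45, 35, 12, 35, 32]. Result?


Max = 47
Replace root with last, heapify down
Resulting heap: [45, 35, 35, 12, 32]


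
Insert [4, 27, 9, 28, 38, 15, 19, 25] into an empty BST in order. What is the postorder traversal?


Root = 4; build tree by BST insertion.
Postorder traversal: [25, 19, 15, 9, 38, 28, 27, 4]


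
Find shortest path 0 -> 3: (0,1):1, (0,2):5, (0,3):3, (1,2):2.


Dijkstra from 0:
Distances: {0: 0, 1: 1, 2: 3, 3: 3}
Shortest distance to 3 = 3, path = [0, 3]


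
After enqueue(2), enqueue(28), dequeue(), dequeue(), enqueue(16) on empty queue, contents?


enqueue(2) -> [2]
enqueue(28) -> [2, 28]
dequeue() returns 2 -> [28]
dequeue() returns 28 -> []
enqueue(16) -> [16]
Final queue (front to back): [16]


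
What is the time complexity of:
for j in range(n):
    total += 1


Per nesting level: O(n) = O(n)
Complexity: O(n)


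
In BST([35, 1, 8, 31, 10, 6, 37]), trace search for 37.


BST root = 35
Search for 37: compare at each node
Path: [35, 37]


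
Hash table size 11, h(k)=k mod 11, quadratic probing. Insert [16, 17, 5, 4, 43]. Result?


Insertions: 16->slot 5; 17->slot 6; 5->slot 9; 4->slot 4; 43->slot 10
Table: [None, None, None, None, 4, 16, 17, None, None, 5, 43]


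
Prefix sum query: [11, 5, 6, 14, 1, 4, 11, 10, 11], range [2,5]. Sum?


Prefix sums: [0, 11, 16, 22, 36, 37, 41, 52, 62, 73]
Sum[2..5] = prefix[6] - prefix[2] = 41 - 16 = 25


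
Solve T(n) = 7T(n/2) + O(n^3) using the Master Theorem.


a=7, b=2, c=3. log_2(7)=2.807 < c=3. Case 3: O(n^c) = O(n^3)
Complexity: O(n^3)


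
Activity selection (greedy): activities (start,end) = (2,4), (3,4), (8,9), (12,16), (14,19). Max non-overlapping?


Greedy: pick earliest-ending, then skip overlaps.
Selected (3 activities): [(2, 4), (8, 9), (12, 16)]


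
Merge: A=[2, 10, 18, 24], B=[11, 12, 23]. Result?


Compare heads, take smaller each step.
Merged: [2, 10, 11, 12, 18, 23, 24]


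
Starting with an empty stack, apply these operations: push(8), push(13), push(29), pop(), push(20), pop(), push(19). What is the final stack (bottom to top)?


push(8) -> [8]
push(13) -> [8, 13]
push(29) -> [8, 13, 29]
pop() returns 29 -> [8, 13]
push(20) -> [8, 13, 20]
pop() returns 20 -> [8, 13]
push(19) -> [8, 13, 19]
Final stack (bottom to top): [8, 13, 19]


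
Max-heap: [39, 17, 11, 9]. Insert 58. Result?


Append 58: [39, 17, 11, 9, 58]
Bubble up: swap idx 4(58) with idx 1(17); swap idx 1(58) with idx 0(39)
Result: [58, 39, 11, 9, 17]


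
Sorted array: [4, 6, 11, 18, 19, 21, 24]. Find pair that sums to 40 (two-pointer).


Two pointers: lo=0, hi=6
Found pair: (19, 21) summing to 40


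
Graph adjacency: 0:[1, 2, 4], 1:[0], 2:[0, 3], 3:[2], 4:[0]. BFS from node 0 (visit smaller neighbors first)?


BFS queue: start with [0]
Visit order: [0, 1, 2, 4, 3]


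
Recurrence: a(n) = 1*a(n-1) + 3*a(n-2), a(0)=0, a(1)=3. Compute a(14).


Build bottom-up:
...a(12)=18480, a(13)=42627, a(14)=1*42627+3*18480=98067


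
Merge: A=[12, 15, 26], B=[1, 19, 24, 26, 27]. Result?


Compare heads, take smaller each step.
Merged: [1, 12, 15, 19, 24, 26, 26, 27]


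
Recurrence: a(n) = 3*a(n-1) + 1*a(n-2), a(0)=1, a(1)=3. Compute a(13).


Build bottom-up:
...a(11)=467280, a(12)=1543321, a(13)=3*1543321+1*467280=5097243


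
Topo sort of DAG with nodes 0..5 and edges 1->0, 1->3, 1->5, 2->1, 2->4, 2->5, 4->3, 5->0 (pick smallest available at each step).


Kahn's algorithm, process smallest node first
Order: [2, 1, 4, 3, 5, 0]


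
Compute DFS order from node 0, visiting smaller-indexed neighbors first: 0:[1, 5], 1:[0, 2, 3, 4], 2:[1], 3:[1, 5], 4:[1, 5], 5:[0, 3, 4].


DFS stack-based: start with [0]
Visit order: [0, 1, 2, 3, 5, 4]


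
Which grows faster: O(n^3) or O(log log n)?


double-logarithmic grows slower than cubic
O(log log n) is asymptotically smaller; O(n^3) grows faster


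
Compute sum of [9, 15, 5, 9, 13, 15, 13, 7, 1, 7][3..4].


Prefix sums: [0, 9, 24, 29, 38, 51, 66, 79, 86, 87, 94]
Sum[3..4] = prefix[5] - prefix[3] = 51 - 29 = 22


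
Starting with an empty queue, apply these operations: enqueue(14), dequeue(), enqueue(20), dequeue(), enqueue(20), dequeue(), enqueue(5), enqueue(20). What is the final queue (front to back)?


enqueue(14) -> [14]
dequeue() returns 14 -> []
enqueue(20) -> [20]
dequeue() returns 20 -> []
enqueue(20) -> [20]
dequeue() returns 20 -> []
enqueue(5) -> [5]
enqueue(20) -> [5, 20]
Final queue (front to back): [5, 20]


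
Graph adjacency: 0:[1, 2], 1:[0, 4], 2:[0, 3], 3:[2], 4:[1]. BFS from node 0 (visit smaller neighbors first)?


BFS queue: start with [0]
Visit order: [0, 1, 2, 4, 3]


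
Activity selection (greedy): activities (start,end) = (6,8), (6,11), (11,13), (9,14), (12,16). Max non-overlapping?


Greedy: pick earliest-ending, then skip overlaps.
Selected (2 activities): [(6, 8), (11, 13)]


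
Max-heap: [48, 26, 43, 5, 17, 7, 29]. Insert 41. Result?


Append 41: [48, 26, 43, 5, 17, 7, 29, 41]
Bubble up: swap idx 7(41) with idx 3(5); swap idx 3(41) with idx 1(26)
Result: [48, 41, 43, 26, 17, 7, 29, 5]


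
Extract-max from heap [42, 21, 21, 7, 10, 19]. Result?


Max = 42
Replace root with last, heapify down
Resulting heap: [21, 19, 21, 7, 10]


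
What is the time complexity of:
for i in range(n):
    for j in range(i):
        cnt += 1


Per nesting level: O(n) * O(n) [triangular over i] = O(n^2)
Complexity: O(n^2)


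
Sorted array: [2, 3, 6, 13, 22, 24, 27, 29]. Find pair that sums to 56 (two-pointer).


Two pointers: lo=0, hi=7
Found pair: (27, 29) summing to 56


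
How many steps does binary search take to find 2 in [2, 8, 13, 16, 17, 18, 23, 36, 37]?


Search for 2:
[0,8] mid=4 arr[4]=17
[0,3] mid=1 arr[1]=8
[0,0] mid=0 arr[0]=2
Total: 3 comparisons


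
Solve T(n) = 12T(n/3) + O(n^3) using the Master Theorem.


a=12, b=3, c=3. log_3(12)=2.262 < c=3. Case 3: O(n^c) = O(n^3)
Complexity: O(n^3)


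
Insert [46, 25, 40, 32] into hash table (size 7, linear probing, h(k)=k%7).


Insertions: 46->slot 4; 25->slot 5; 40->slot 6; 32->slot 0
Table: [32, None, None, None, 46, 25, 40]


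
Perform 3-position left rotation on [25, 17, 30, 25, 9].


Left rotate by 3: [25, 9, 25, 17, 30]


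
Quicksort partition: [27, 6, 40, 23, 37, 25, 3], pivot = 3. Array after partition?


Elements <= 3 go left of pivot.
Result: [3, 6, 40, 23, 37, 25, 27], pivot at index 0


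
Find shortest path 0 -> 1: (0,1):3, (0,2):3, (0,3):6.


Dijkstra from 0:
Distances: {0: 0, 1: 3, 2: 3, 3: 6}
Shortest distance to 1 = 3, path = [0, 1]


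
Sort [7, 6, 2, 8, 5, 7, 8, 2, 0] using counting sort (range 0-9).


Count array: [1, 0, 2, 0, 0, 1, 1, 2, 2, 0]
Reconstruct: [0, 2, 2, 5, 6, 7, 7, 8, 8]


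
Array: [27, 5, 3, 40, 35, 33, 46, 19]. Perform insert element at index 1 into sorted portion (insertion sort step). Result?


After one pass: [5, 27, 3, 40, 35, 33, 46, 19]


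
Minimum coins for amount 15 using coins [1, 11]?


dp[0]=0; dp[i]=1+min(dp[i-c] for c in coins)
...dp[10]=10, dp[11]=1, dp[12]=2, dp[13]=3, dp[14]=4, dp[15]=5
Minimum coins for 15 = 5


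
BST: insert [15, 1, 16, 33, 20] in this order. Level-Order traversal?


Root = 15; build tree by BST insertion.
Level-Order traversal: [15, 1, 16, 33, 20]


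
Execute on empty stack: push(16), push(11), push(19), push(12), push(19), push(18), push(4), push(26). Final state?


push(16) -> [16]
push(11) -> [16, 11]
push(19) -> [16, 11, 19]
push(12) -> [16, 11, 19, 12]
push(19) -> [16, 11, 19, 12, 19]
push(18) -> [16, 11, 19, 12, 19, 18]
push(4) -> [16, 11, 19, 12, 19, 18, 4]
push(26) -> [16, 11, 19, 12, 19, 18, 4, 26]
Final stack (bottom to top): [16, 11, 19, 12, 19, 18, 4, 26]


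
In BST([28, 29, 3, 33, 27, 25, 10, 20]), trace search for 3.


BST root = 28
Search for 3: compare at each node
Path: [28, 3]


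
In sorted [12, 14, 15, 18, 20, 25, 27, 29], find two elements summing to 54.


Two pointers: lo=0, hi=7
Found pair: (25, 29) summing to 54


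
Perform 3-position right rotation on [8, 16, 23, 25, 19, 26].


Right rotate by 3: [25, 19, 26, 8, 16, 23]


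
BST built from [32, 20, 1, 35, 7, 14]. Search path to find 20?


BST root = 32
Search for 20: compare at each node
Path: [32, 20]


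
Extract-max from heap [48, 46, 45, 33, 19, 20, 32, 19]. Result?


Max = 48
Replace root with last, heapify down
Resulting heap: [46, 33, 45, 19, 19, 20, 32]


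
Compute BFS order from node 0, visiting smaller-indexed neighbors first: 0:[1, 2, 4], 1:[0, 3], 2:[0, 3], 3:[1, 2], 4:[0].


BFS queue: start with [0]
Visit order: [0, 1, 2, 4, 3]


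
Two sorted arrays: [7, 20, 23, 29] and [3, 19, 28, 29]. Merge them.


Compare heads, take smaller each step.
Merged: [3, 7, 19, 20, 23, 28, 29, 29]


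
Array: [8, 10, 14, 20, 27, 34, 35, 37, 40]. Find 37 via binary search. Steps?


Search for 37:
[0,8] mid=4 arr[4]=27
[5,8] mid=6 arr[6]=35
[7,8] mid=7 arr[7]=37
Total: 3 comparisons


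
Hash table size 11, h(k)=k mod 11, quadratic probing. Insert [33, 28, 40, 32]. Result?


Insertions: 33->slot 0; 28->slot 6; 40->slot 7; 32->slot 10
Table: [33, None, None, None, None, None, 28, 40, None, None, 32]


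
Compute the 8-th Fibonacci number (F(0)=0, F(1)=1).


F(n)=F(n-1)+F(n-2)
...F(6)=8, F(7)=13, F(8)=21


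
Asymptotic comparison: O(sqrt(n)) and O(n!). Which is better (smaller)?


sublinear grows slower than factorial
O(sqrt(n)) is asymptotically smaller; O(n!) grows faster


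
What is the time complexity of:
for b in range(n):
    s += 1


Per nesting level: O(n) = O(n)
Complexity: O(n)


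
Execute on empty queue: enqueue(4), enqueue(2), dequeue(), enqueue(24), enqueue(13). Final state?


enqueue(4) -> [4]
enqueue(2) -> [4, 2]
dequeue() returns 4 -> [2]
enqueue(24) -> [2, 24]
enqueue(13) -> [2, 24, 13]
Final queue (front to back): [2, 24, 13]


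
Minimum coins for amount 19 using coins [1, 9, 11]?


dp[0]=0; dp[i]=1+min(dp[i-c] for c in coins)
...dp[14]=4, dp[15]=5, dp[16]=6, dp[17]=7, dp[18]=2, dp[19]=3
Minimum coins for 19 = 3


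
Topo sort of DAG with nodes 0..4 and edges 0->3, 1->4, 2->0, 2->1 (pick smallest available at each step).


Kahn's algorithm, process smallest node first
Order: [2, 0, 1, 3, 4]


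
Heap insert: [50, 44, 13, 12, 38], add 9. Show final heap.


Append 9: [50, 44, 13, 12, 38, 9]
Bubble up: no swaps needed
Result: [50, 44, 13, 12, 38, 9]


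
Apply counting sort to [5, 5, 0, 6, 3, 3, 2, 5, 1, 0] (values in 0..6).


Count array: [2, 1, 1, 2, 0, 3, 1]
Reconstruct: [0, 0, 1, 2, 3, 3, 5, 5, 5, 6]


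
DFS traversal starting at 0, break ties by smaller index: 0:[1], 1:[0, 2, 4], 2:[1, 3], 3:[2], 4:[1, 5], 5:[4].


DFS stack-based: start with [0]
Visit order: [0, 1, 2, 3, 4, 5]


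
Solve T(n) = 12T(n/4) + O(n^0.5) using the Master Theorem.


a=12, b=4, c=0.5. log_4(12)=1.792 > c=0.5. Case 1: O(n^log_b(a)) = O(n^1.792)
Complexity: O(n^1.792)


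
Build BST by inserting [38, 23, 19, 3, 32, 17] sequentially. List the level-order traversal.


Root = 38; build tree by BST insertion.
Level-Order traversal: [38, 23, 19, 32, 3, 17]


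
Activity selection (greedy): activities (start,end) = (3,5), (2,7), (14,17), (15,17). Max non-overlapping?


Greedy: pick earliest-ending, then skip overlaps.
Selected (2 activities): [(3, 5), (14, 17)]


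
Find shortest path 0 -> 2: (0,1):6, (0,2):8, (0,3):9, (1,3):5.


Dijkstra from 0:
Distances: {0: 0, 1: 6, 2: 8, 3: 9}
Shortest distance to 2 = 8, path = [0, 2]


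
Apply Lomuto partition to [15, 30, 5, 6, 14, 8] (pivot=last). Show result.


Elements <= 8 go left of pivot.
Result: [5, 6, 8, 30, 14, 15], pivot at index 2


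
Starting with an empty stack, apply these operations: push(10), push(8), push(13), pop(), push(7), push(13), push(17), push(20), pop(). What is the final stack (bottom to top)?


push(10) -> [10]
push(8) -> [10, 8]
push(13) -> [10, 8, 13]
pop() returns 13 -> [10, 8]
push(7) -> [10, 8, 7]
push(13) -> [10, 8, 7, 13]
push(17) -> [10, 8, 7, 13, 17]
push(20) -> [10, 8, 7, 13, 17, 20]
pop() returns 20 -> [10, 8, 7, 13, 17]
Final stack (bottom to top): [10, 8, 7, 13, 17]


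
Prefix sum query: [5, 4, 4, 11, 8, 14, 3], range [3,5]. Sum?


Prefix sums: [0, 5, 9, 13, 24, 32, 46, 49]
Sum[3..5] = prefix[6] - prefix[3] = 46 - 13 = 33


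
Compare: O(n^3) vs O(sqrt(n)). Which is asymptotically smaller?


sublinear grows slower than cubic
O(sqrt(n)) is asymptotically smaller; O(n^3) grows faster


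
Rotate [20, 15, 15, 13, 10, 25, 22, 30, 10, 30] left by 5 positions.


Left rotate by 5: [25, 22, 30, 10, 30, 20, 15, 15, 13, 10]


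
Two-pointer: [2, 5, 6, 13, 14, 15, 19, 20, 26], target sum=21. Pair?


Two pointers: lo=0, hi=8
Found pair: (2, 19) summing to 21


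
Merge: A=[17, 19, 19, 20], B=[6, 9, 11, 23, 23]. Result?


Compare heads, take smaller each step.
Merged: [6, 9, 11, 17, 19, 19, 20, 23, 23]


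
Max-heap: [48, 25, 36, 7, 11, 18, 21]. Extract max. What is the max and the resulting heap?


Max = 48
Replace root with last, heapify down
Resulting heap: [36, 25, 21, 7, 11, 18]


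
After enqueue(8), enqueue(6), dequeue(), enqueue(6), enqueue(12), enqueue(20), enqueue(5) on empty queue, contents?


enqueue(8) -> [8]
enqueue(6) -> [8, 6]
dequeue() returns 8 -> [6]
enqueue(6) -> [6, 6]
enqueue(12) -> [6, 6, 12]
enqueue(20) -> [6, 6, 12, 20]
enqueue(5) -> [6, 6, 12, 20, 5]
Final queue (front to back): [6, 6, 12, 20, 5]


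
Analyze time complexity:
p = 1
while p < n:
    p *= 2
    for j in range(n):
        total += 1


Per nesting level: O(log n) * O(n) = O(n log n)
Complexity: O(n log n)


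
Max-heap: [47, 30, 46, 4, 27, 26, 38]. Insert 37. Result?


Append 37: [47, 30, 46, 4, 27, 26, 38, 37]
Bubble up: swap idx 7(37) with idx 3(4); swap idx 3(37) with idx 1(30)
Result: [47, 37, 46, 30, 27, 26, 38, 4]


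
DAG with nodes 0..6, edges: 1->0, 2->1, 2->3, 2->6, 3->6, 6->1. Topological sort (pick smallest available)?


Kahn's algorithm, process smallest node first
Order: [2, 3, 4, 5, 6, 1, 0]


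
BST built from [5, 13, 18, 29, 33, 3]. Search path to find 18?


BST root = 5
Search for 18: compare at each node
Path: [5, 13, 18]


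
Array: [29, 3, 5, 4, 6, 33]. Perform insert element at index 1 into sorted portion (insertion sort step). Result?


After one pass: [3, 29, 5, 4, 6, 33]


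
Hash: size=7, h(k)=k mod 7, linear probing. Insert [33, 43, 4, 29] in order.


Insertions: 33->slot 5; 43->slot 1; 4->slot 4; 29->slot 2
Table: [None, 43, 29, None, 4, 33, None]


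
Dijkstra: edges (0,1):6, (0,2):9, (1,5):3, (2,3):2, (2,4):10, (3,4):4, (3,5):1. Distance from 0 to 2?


Dijkstra from 0:
Distances: {0: 0, 1: 6, 2: 9, 3: 10, 4: 14, 5: 9}
Shortest distance to 2 = 9, path = [0, 2]


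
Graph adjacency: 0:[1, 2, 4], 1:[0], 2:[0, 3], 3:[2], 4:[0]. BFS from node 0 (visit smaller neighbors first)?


BFS queue: start with [0]
Visit order: [0, 1, 2, 4, 3]


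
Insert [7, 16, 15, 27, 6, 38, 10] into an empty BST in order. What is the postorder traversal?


Root = 7; build tree by BST insertion.
Postorder traversal: [6, 10, 15, 38, 27, 16, 7]


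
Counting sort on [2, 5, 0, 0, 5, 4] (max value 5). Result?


Count array: [2, 0, 1, 0, 1, 2]
Reconstruct: [0, 0, 2, 4, 5, 5]


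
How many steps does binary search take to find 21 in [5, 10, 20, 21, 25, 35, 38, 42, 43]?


Search for 21:
[0,8] mid=4 arr[4]=25
[0,3] mid=1 arr[1]=10
[2,3] mid=2 arr[2]=20
[3,3] mid=3 arr[3]=21
Total: 4 comparisons


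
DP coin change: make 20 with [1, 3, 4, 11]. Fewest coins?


dp[0]=0; dp[i]=1+min(dp[i-c] for c in coins)
...dp[15]=2, dp[16]=3, dp[17]=3, dp[18]=3, dp[19]=3, dp[20]=4
Minimum coins for 20 = 4


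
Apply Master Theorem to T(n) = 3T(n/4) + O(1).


a=3, b=4, c=0. log_4(3)=0.792 > c=0. Case 1: O(n^log_b(a)) = O(n^0.792)
Complexity: O(n^0.792)


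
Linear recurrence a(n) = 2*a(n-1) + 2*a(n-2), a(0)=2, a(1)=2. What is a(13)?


Build bottom-up:
...a(11)=63296, a(12)=172928, a(13)=2*172928+2*63296=472448


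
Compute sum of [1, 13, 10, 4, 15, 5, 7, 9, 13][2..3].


Prefix sums: [0, 1, 14, 24, 28, 43, 48, 55, 64, 77]
Sum[2..3] = prefix[4] - prefix[2] = 28 - 14 = 14


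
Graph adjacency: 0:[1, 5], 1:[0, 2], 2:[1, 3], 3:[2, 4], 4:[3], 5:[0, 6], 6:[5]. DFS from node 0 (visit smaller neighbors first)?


DFS stack-based: start with [0]
Visit order: [0, 1, 2, 3, 4, 5, 6]


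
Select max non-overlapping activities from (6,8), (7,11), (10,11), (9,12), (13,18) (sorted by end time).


Greedy: pick earliest-ending, then skip overlaps.
Selected (3 activities): [(6, 8), (10, 11), (13, 18)]


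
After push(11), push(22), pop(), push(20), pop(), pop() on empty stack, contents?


push(11) -> [11]
push(22) -> [11, 22]
pop() returns 22 -> [11]
push(20) -> [11, 20]
pop() returns 20 -> [11]
pop() returns 11 -> []
Final stack (bottom to top): []


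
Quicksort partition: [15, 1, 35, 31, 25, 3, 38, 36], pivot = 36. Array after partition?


Elements <= 36 go left of pivot.
Result: [15, 1, 35, 31, 25, 3, 36, 38], pivot at index 6


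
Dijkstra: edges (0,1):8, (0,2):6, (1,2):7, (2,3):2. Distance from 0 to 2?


Dijkstra from 0:
Distances: {0: 0, 1: 8, 2: 6, 3: 8}
Shortest distance to 2 = 6, path = [0, 2]


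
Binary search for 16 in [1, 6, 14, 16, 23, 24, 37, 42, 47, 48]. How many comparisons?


Search for 16:
[0,9] mid=4 arr[4]=23
[0,3] mid=1 arr[1]=6
[2,3] mid=2 arr[2]=14
[3,3] mid=3 arr[3]=16
Total: 4 comparisons


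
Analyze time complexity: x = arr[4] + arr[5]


Analysis: constant-time operation, no loop
Complexity: O(1)


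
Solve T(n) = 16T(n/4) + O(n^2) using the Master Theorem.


a=16, b=4, c=2. log_4(16)=2 = c=2. Case 2: O(n^c log n) = O(n^2 log n)
Complexity: O(n^2 log n)


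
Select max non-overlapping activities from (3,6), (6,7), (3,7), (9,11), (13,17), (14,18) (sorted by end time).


Greedy: pick earliest-ending, then skip overlaps.
Selected (4 activities): [(3, 6), (6, 7), (9, 11), (13, 17)]


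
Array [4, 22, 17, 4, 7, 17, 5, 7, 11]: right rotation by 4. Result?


Right rotate by 4: [17, 5, 7, 11, 4, 22, 17, 4, 7]


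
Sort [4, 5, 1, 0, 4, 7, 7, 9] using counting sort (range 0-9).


Count array: [1, 1, 0, 0, 2, 1, 0, 2, 0, 1]
Reconstruct: [0, 1, 4, 4, 5, 7, 7, 9]


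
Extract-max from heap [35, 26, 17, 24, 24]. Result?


Max = 35
Replace root with last, heapify down
Resulting heap: [26, 24, 17, 24]


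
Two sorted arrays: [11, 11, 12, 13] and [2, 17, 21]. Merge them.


Compare heads, take smaller each step.
Merged: [2, 11, 11, 12, 13, 17, 21]


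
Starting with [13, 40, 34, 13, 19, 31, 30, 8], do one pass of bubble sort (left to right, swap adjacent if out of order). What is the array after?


After one pass: [13, 34, 13, 19, 31, 30, 8, 40]


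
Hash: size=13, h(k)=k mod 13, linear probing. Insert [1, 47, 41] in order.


Insertions: 1->slot 1; 47->slot 8; 41->slot 2
Table: [None, 1, 41, None, None, None, None, None, 47, None, None, None, None]


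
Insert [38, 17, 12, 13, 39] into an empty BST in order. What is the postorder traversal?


Root = 38; build tree by BST insertion.
Postorder traversal: [13, 12, 17, 39, 38]


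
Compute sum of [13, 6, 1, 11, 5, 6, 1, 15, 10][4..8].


Prefix sums: [0, 13, 19, 20, 31, 36, 42, 43, 58, 68]
Sum[4..8] = prefix[9] - prefix[4] = 68 - 31 = 37


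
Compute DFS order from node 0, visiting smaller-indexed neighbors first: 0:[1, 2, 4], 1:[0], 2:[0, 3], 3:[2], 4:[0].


DFS stack-based: start with [0]
Visit order: [0, 1, 2, 3, 4]


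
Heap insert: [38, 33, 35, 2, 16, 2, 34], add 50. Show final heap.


Append 50: [38, 33, 35, 2, 16, 2, 34, 50]
Bubble up: swap idx 7(50) with idx 3(2); swap idx 3(50) with idx 1(33); swap idx 1(50) with idx 0(38)
Result: [50, 38, 35, 33, 16, 2, 34, 2]


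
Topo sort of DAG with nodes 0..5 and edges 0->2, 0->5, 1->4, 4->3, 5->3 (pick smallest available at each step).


Kahn's algorithm, process smallest node first
Order: [0, 1, 2, 4, 5, 3]


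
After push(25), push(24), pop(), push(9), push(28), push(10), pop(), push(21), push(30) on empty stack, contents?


push(25) -> [25]
push(24) -> [25, 24]
pop() returns 24 -> [25]
push(9) -> [25, 9]
push(28) -> [25, 9, 28]
push(10) -> [25, 9, 28, 10]
pop() returns 10 -> [25, 9, 28]
push(21) -> [25, 9, 28, 21]
push(30) -> [25, 9, 28, 21, 30]
Final stack (bottom to top): [25, 9, 28, 21, 30]
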